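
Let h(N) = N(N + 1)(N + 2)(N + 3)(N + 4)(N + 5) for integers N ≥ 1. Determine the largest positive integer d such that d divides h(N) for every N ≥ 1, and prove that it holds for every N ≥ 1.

d = 720

Computing the first values: h(1) = 720 and h(2) = 5040; gcd(720, 5040) = 720, so d ≤ 720.
We prove 720 | N(N + 1)(N + 2)(N + 3)(N + 4)(N + 5) for all N ≥ 1 by induction on N.
Base step (N = 1): h(1) = 720 = 720·(1), so 720 | h(1).
Inductive step: assume the claim holds for N = k, i.e. 720 | h(k). Then
h(k+1) − h(k) = (k+1)·(k+2)·(k+3)·(k+4)·(k+5)·(k+6) − k·(k+1)·(k+2)·(k+3)·(k+4)·(k+5) = (k+1)·(k+2)·(k+3)·(k+4)·(k+5)·[(k+6) − k] = 6·(k+1)·(k+2)·(k+3)·(k+4)·(k+5). The product of 5 consecutive integers is divisible by (5)! = 120, so h(k+1) − h(k) is divisible by 6·120 = 720. By the inductive hypothesis 720 | h(k), hence 720 | h(k+1).
By induction, the statement is established for all N ≥ 1.
Therefore the largest such d is 720.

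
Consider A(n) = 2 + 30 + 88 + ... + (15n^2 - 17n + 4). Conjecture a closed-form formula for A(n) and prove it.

We claim A(n) = n(5n^2 - n - 2) for all n ≥ 1.
Base step (n = 1): A(1) = 2, and the closed form gives 2. They agree.
Inductive step: suppose the statement holds for some m ≥ 1, so A(m) = m(5m^2 - m - 2).
Then A(m+1) = A(m) + (15m^2 + 13m + 2) = (m(5m^2 - m - 2)) + (15m^2 + 13m + 2).
Simplifying, A(m+1) = (m + 1)(5m^2 + 9m + 2) = (m+1)(5(m+1)^2 - (m+1) - 2),
which is the closed form with n = m+1.
By induction, the statement is established for all n ≥ 1.

A(n) = n(5n^2 - n - 2)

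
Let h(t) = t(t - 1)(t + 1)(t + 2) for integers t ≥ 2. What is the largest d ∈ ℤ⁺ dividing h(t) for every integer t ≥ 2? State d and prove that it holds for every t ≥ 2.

d = 24

Computing the first values: h(2) = 24 and h(3) = 120; gcd(24, 120) = 24, so d ≤ 24.
We prove 24 | t(t - 1)(t + 1)(t + 2) for all t ≥ 2 by induction on t.
Base case (t = 2): h(2) = 24 = 24·(1), so 24 | h(2).
For the inductive step, assume it holds for an arbitrary i ≥ 2, i.e. 24 | h(i). Then
h(i+1) − h(i) = i·(i+1)·(i+2)·(i+3) − (i-1)·i·(i+1)·(i+2) = i·(i+1)·(i+2)·[(i+3) − (i-1)] = 4·i·(i+1)·(i+2). The product of 3 consecutive integers is divisible by (3)! = 6, so h(i+1) − h(i) is divisible by 4·6 = 24. By the inductive hypothesis 24 | h(i), hence 24 | h(i+1).
This completes the induction.
Therefore the largest such d is 24.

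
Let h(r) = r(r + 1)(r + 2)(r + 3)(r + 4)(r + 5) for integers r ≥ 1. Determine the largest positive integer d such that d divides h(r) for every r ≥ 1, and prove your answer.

Computing the first values: h(1) = 720 and h(2) = 5040; gcd(720, 5040) = 720, so d ≤ 720.
We prove 720 | r(r + 1)(r + 2)(r + 3)(r + 4)(r + 5) for all r ≥ 1 by induction on r.
Base step (r = 1): h(1) = 720 = 720·(1), so 720 | h(1).
For the inductive step, assume it holds for an arbitrary k ≥ 1, i.e. 720 | h(k). Then
h(k+1) − h(k) = (k+1)·(k+2)·(k+3)·(k+4)·(k+5)·(k+6) − k·(k+1)·(k+2)·(k+3)·(k+4)·(k+5) = (k+1)·(k+2)·(k+3)·(k+4)·(k+5)·[(k+6) − k] = 6·(k+1)·(k+2)·(k+3)·(k+4)·(k+5). The product of 5 consecutive integers is divisible by (5)! = 120, so h(k+1) − h(k) is divisible by 6·120 = 720. By the inductive hypothesis 720 | h(k), hence 720 | h(k+1).
By the principle of mathematical induction, the result holds for all r ≥ 1.
Therefore the largest such d is 720.

d = 720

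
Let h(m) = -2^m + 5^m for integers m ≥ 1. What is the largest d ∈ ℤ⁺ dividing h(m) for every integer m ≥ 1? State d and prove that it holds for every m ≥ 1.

d = 3

Computing the first values: h(1) = 3 and h(2) = 21; gcd(3, 21) = 3, so d ≤ 3.
We prove 3 | -2^m + 5^m for all m ≥ 1 by induction on m.
Base case (m = 1): h(1) = 3 = 3·(1), so 3 | h(1).
Suppose the result is true for m = p, i.e. 3 | h(p). Then
5^{p+1} − 2^{p+1} = 5·5^p − 2·2^p = 5·(5^p − 2^p) + (3)·2^p. The first term is divisible by 3 by the inductive hypothesis, and the second term (3)·2^p is divisible by 3 since 3 | 3. Hence 3 | h(p+1).
Hence, by induction on m, the claim holds for every m ≥ 1.
Therefore the largest such d is 3.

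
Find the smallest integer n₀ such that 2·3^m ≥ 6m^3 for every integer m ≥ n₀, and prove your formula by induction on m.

At m = 5: 486 < 750, so the inequality fails and n₀ ≥ 6. We prove 2·3^m ≥ 6m^3 for all m ≥ 6.
Base step (m = 6): 2·3^m = 1458 and 6m^3 = 1296, so 1458 ≥ 1296.
For the inductive step, assume it holds for an arbitrary p ≥ 6, so 2·3^p ≥ 6p^3.
Then 2·3^(p + 1) = 3·(2·3^p) ≥ 3·(6p^3).
Also, for p ≥ 6 we have 3·(6p^3) ≥ 6(p+1)^3, since 3 ≥ (1 + 1/p)^3 for all p ≥ 6.
Combining, 2·3^(p + 1) ≥ 6(p+1)^3.
By the principle of mathematical induction, the result holds for all m ≥ 6.
Hence the smallest such n₀ is 6.

n₀ = 6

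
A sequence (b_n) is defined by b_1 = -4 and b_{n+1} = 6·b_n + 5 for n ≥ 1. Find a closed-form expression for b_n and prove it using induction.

Computing the first terms: b_1 = -4, b_2 = -19, b_3 = -109. This suggests b_n = -3·6^(n - 1) - 1.
Base step (n = 1): the formula gives -4 = -4 = b_1.
Inductive step: assume the claim holds for n = i, so b_i = -3·6^(i - 1) - 1.
Then b_{i+1} = 6·b_i + 5 = 6·(-3·6^(i - 1) - 1) + 5 = -3·6^i - 1 = -3·6^((i+1) - 1) - 1,
which is the claimed formula at n = i+1.
Hence, by induction on n, the claim holds for every n ≥ 1.

b_n = -3·6^(n - 1) - 1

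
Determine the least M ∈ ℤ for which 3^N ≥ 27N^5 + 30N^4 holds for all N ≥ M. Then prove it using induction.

At N = 15: 14348907 < 22021875, so the inequality fails and M ≥ 16. We prove 3^N ≥ 27N^5 + 30N^4 for all N ≥ 16.
Base step (N = 16): 3^N = 43046721 and 27N^5 + 30N^4 = 30277632, so 43046721 ≥ 30277632.
For the inductive step, assume it holds for an arbitrary i ≥ 16, so 3^i ≥ 27i^5 + 30i^4.
Then 3^(i + 1) = 3·(3^i) ≥ 3·(27i^5 + 30i^4).
Also, for i ≥ 16 we have 3·(27i^5 + 30i^4) ≥ 27(i+1)^5 + 30(i+1)^4, since 3·(27i^5 + 30i^4) − (27(i+1)^5 + 30(i+1)^4) = 54i^5 - 75i^4 - 390i^3 - 450i^2 - 255i - 57, which is nonnegative for all i ≥ 16.
Combining, 3^(i + 1) ≥ 27(i+1)^5 + 30(i+1)^4.
Hence, by induction on N, the claim holds for every N ≥ 16.
Hence the smallest such M is 16.

M = 16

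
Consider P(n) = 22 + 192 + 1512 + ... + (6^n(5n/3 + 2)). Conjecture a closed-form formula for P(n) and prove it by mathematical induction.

P(n) = 2·6^n(n + 1) - 2

We claim P(n) = 2·6^n(n + 1) - 2 for all n ≥ 1.
For the base case n = 1: P(1) = 22, and the closed form gives 22. They agree.
Inductive step: suppose the statement holds for some m ≥ 1, so P(m) = 2·6^m(m + 1) - 2.
Then P(m+1) = P(m) + (6^m(10m + 22)) = (2·6^m(m + 1) - 2) + (6^m(10m + 22)).
Simplifying, P(m+1) = 12·6^m·m + 24·6^m - 2 = 2·6^(m+1)((m+1) + 1) - 2,
which is the closed form with n = m+1.
By induction, the statement is established for all n ≥ 1.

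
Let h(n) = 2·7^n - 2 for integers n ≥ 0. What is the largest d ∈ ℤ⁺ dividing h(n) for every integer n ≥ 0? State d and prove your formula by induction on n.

Computing the first values: h(0) = 0 and h(1) = 12; gcd(0, 12) = 12, so d ≤ 12.
We prove 12 | 2·7^n - 2 for all n ≥ 0 by induction on n.
Base step (n = 0): h(0) = 0 = 12·(0), so 12 | h(0).
Suppose the result is true for n = p, i.e. 12 | h(p). Then
h(p+1) = 2·7^(p+1) - 2 = 7·(2·7^p - 2) + 12 = 7·h(p) + 12. The first term is divisible by 12 by the inductive hypothesis, and 12 is divisible by 12. Hence 12 | h(p+1).
Hence, by induction on n, the claim holds for every n ≥ 0.
Therefore the largest such d is 12.

d = 12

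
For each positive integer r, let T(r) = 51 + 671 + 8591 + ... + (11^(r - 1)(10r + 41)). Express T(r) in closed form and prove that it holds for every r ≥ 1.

We claim T(r) = 11^r(r + 4) - 4 for all r ≥ 1.
When r = 1: T(1) = 51, and the closed form gives 51. They agree.
Inductive step: suppose the statement holds for some p ≥ 1, so T(p) = 11^p(p + 4) - 4.
Then T(p+1) = T(p) + (11^p(10p + 51)) = (11^p(p + 4) - 4) + (11^p(10p + 51)).
Simplifying, T(p+1) = 11·11^p·p + 55·11^p - 4 = 11^(p+1)((p+1) + 4) - 4,
which is the closed form with r = p+1.
This completes the induction.

T(r) = 11^r(r + 4) - 4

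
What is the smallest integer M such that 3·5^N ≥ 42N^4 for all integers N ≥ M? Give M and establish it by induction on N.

At N = 6: 46875 < 54432, so the inequality fails and M ≥ 7. We prove 3·5^N ≥ 42N^4 for all N ≥ 7.
Base case (N = 7): 3·5^N = 234375 and 42N^4 = 100842, so 234375 ≥ 100842.
For the inductive step, assume it holds for an arbitrary j ≥ 7, so 3·5^j ≥ 42j^4.
Then 3·5^(j + 1) = 5·(3·5^j) ≥ 5·(42j^4).
Also, for j ≥ 7 we have 5·(42j^4) ≥ 42(j+1)^4, since 5 ≥ (1 + 1/j)^4 for all j ≥ 7.
Combining, 3·5^(j + 1) ≥ 42(j+1)^4.
By the principle of mathematical induction, the result holds for all N ≥ 7.
Hence the smallest such M is 7.

M = 7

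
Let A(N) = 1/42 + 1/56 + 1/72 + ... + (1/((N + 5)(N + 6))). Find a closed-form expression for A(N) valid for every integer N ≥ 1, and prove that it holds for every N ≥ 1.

A(N) = N/(6(N + 6))

We claim A(N) = N/(6(N + 6)) for all N ≥ 1.
For the base case N = 1: A(1) = 1/42, and the closed form gives 1/42. They agree.
Inductive step: assume the claim holds for N = m, so A(m) = m/(6(m + 6)).
Then A(m+1) = A(m) + (1/((m + 6)(m + 7))) = (m/(6(m + 6))) + (1/((m + 6)(m + 7))).
Simplifying, A(m+1) = (m + 1)/(6(m + 7)) = (m+1)/(6((m+1) + 6)),
which is the closed form with N = m+1.
Hence, by induction on N, the claim holds for every N ≥ 1.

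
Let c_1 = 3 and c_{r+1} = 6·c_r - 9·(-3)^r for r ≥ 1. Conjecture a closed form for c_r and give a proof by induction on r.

Computing the first terms: c_1 = 3, c_2 = 45, c_3 = 189. This suggests c_r = (-3)^r + 6^r.
For the base case r = 1: the formula gives 3 = 3 = c_1.
Suppose the result is true for r = k, so c_k = (-3)^k + 6^k.
Then c_{k+1} = 6·c_k - 9·(-3)^k = 6·((-3)^k + 6^k) - 9·(-3)^k = (-3)^(k + 1) + 6^(k + 1),
which is the claimed formula at r = k+1.
Hence, by induction on r, the claim holds for every r ≥ 1.

c_r = (-3)^r + 6^r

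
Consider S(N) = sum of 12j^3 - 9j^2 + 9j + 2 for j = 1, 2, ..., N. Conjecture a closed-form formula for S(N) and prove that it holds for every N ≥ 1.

We claim S(N) = N(3N^3 + 3N^2 + 3N + 5) for all N ≥ 1.
For the base case N = 1: S(1) = 14, and the closed form gives 14. They agree.
Suppose the result is true for N = j, so S(j) = j(3j^3 + 3j^2 + 3j + 5).
Then S(j+1) = S(j) + (12j^3 + 27j^2 + 27j + 14) = (j(3j^3 + 3j^2 + 3j + 5)) + (12j^3 + 27j^2 + 27j + 14).
Simplifying, S(j+1) = (j + 1)(3j^3 + 12j^2 + 18j + 14) = (j+1)(3(j+1)^3 + 3(j+1)^2 + 3(j+1) + 5),
which is the closed form with N = j+1.
By the principle of mathematical induction, the result holds for all N ≥ 1.

S(N) = N(3N^3 + 3N^2 + 3N + 5)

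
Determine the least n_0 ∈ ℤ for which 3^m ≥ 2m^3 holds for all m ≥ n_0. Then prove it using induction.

n_0 = 6

At m = 5: 243 < 250, so the inequality fails and n_0 ≥ 6. We prove 3^m ≥ 2m^3 for all m ≥ 6.
Base case (m = 6): 3^m = 729 and 2m^3 = 432, so 729 ≥ 432.
Inductive step: assume the claim holds for m = p, so 3^p ≥ 2p^3.
Then 3^(p + 1) = 3·(3^p) ≥ 3·(2p^3).
Also, for p ≥ 6 we have 3·(2p^3) ≥ 2(p+1)^3, since 3 ≥ (1 + 1/p)^3 for all p ≥ 6.
Combining, 3^(p + 1) ≥ 2(p+1)^3.
By the principle of mathematical induction, the result holds for all m ≥ 6.
Hence the smallest such n_0 is 6.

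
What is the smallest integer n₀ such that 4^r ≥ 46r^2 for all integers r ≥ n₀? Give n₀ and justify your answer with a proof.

n₀ = 6

At r = 5: 1024 < 1150, so the inequality fails and n₀ ≥ 6. We prove 4^r ≥ 46r^2 for all r ≥ 6.
Base step (r = 6): 4^r = 4096 and 46r^2 = 1656, so 4096 ≥ 1656.
Inductive step: suppose the statement holds for some k ≥ 6, so 4^k ≥ 46k^2.
Then 4^(k + 1) = 4·(4^k) ≥ 4·(46k^2).
Also, for k ≥ 6 we have 4·(46k^2) ≥ 46(k+1)^2, since 4 ≥ (1 + 1/k)^2 for all k ≥ 6.
Combining, 4^(k + 1) ≥ 46(k+1)^2.
This completes the induction.
Hence the smallest such n₀ is 6.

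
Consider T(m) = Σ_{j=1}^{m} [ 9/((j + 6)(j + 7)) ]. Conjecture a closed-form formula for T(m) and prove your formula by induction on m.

T(m) = 9m/(7(m + 7))

We claim T(m) = 9m/(7(m + 7)) for all m ≥ 1.
Base case (m = 1): T(1) = 9/56, and the closed form gives 9/56. They agree.
Suppose the result is true for m = j, so T(j) = 9j/(7(j + 7)).
Then T(j+1) = T(j) + (9/((j + 7)(j + 8))) = (9j/(7(j + 7))) + (9/((j + 7)(j + 8))).
Simplifying, T(j+1) = 9(j + 1)/(7(j + 8)) = 9(j+1)/(7((j+1) + 7)),
which is the closed form with m = j+1.
This completes the induction.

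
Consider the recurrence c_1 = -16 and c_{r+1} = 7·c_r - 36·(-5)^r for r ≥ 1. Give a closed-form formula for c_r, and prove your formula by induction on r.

c_r = 3(-5)^r - 7^(r - 1)

Computing the first terms: c_1 = -16, c_2 = 68, c_3 = -424. This suggests c_r = 3(-5)^r - 7^(r - 1).
When r = 1: the formula gives -16 = -16 = c_1.
Suppose the result is true for r = j, so c_j = 3(-5)^j - 7^(j - 1).
Then c_{j+1} = 7·c_j - 36·(-5)^j = 7·(3(-5)^j - 7^(j - 1)) - 36·(-5)^j = 3(-5)^(j + 1) - 7^j = 3(-5)^(j+1) - 7^((j+1) - 1),
which is the claimed formula at r = j+1.
This completes the induction.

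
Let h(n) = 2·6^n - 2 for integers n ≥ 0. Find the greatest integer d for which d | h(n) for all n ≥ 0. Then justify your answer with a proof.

d = 10

Computing the first values: h(0) = 0 and h(1) = 10; gcd(0, 10) = 10, so d ≤ 10.
We prove 10 | 2·6^n - 2 for all n ≥ 0 by induction on n.
For the base case n = 0: h(0) = 0 = 10·(0), so 10 | h(0).
Inductive step: suppose the statement holds for some j ≥ 0, i.e. 10 | h(j). Then
h(j+1) = 2·6^(j+1) - 2 = 6·(2·6^j - 2) + 10 = 6·h(j) + 10. The first term is divisible by 10 by the inductive hypothesis, and 10 is divisible by 10. Hence 10 | h(j+1).
By induction, the statement is established for all n ≥ 0.
Therefore the largest such d is 10.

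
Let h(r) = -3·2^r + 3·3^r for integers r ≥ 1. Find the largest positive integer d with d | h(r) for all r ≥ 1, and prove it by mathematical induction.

d = 3

Computing the first values: h(1) = 3 and h(2) = 15; gcd(3, 15) = 3, so d ≤ 3.
We prove 3 | -3·2^r + 3·3^r for all r ≥ 1 by induction on r.
Base step (r = 1): h(1) = 3 = 3·(1), so 3 | h(1).
Inductive step: suppose the statement holds for some m ≥ 1, i.e. 3 | h(m). Then
h(m+1) − 3·h(m) = (-3·2^(m+1) + 3·3^(m+1)) − 3·(-3·2^m + 3·3^m) = (-3)·2^m·(2 − 3) = (3)·2^m. Since 3 | h(m) by the inductive hypothesis, 3 | 3·h(m); and 3 | 3 since 3 = 3·1. Therefore 3 | h(m+1).
This completes the induction.
Therefore the largest such d is 3.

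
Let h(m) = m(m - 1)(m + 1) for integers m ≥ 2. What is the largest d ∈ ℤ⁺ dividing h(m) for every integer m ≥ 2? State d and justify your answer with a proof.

d = 6

Computing the first values: h(2) = 6 and h(3) = 24; gcd(6, 24) = 6, so d ≤ 6.
We prove 6 | m(m - 1)(m + 1) for all m ≥ 2 by induction on m.
When m = 2: h(2) = 6 = 6·(1), so 6 | h(2).
For the inductive step, assume it holds for an arbitrary p ≥ 2, i.e. 6 | h(p). Then
h(p+1) − h(p) = p·(p+1)·(p+2) − (p-1)·p·(p+1) = p·(p+1)·[(p+2) − (p-1)] = 3·p·(p+1). The product of 2 consecutive integers is divisible by (2)! = 2, so h(p+1) − h(p) is divisible by 3·2 = 6. By the inductive hypothesis 6 | h(p), hence 6 | h(p+1).
This completes the induction.
Therefore the largest such d is 6.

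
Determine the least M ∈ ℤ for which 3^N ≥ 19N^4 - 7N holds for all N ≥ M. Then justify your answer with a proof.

At N = 11: 177147 < 278102, so the inequality fails and M ≥ 12. We prove 3^N ≥ 19N^4 - 7N for all N ≥ 12.
For the base case N = 12: 3^N = 531441 and 19N^4 - 7N = 393900, so 531441 ≥ 393900.
Inductive step: suppose the statement holds for some m ≥ 12, so 3^m ≥ 19m^4 - 7m.
Then 3^(m + 1) = 3·(3^m) ≥ 3·(19m^4 - 7m).
Also, for m ≥ 12 we have 3·(19m^4 - 7m) ≥ 19(m+1)^4 - 7(m+1), since 3·(19m^4 - 7m) − (19(m+1)^4 - 7(m+1)) = 38m^4 - 76m^3 - 114m^2 - 90m - 12, which is nonnegative for all m ≥ 12.
Combining, 3^(m + 1) ≥ 19(m+1)^4 - 7(m+1).
By induction, the statement is established for all N ≥ 12.
Hence the smallest such M is 12.

M = 12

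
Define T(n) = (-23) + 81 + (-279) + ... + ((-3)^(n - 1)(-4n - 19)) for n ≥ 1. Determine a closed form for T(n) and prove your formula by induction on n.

We claim T(n) = (-3)^n(n + 5) - 5 for all n ≥ 1.
Base case (n = 1): T(1) = -23, and the closed form gives -23. They agree.
For the inductive step, assume it holds for an arbitrary r ≥ 1, so T(r) = (-3)^r(r + 5) - 5.
Then T(r+1) = T(r) + ((-3)^r(-4r - 23)) = ((-3)^r(r + 5) - 5) + ((-3)^r(-4r - 23)).
Simplifying, T(r+1) = -3(-3)^r·r - 18(-3)^r - 5 = (-3)^(r+1)((r+1) + 5) - 5,
which is the closed form with n = r+1.
By the principle of mathematical induction, the result holds for all n ≥ 1.

T(n) = (-3)^n(n + 5) - 5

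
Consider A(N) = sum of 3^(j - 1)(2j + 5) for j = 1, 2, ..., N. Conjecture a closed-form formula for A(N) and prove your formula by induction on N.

We claim A(N) = 3^N(N + 2) - 2 for all N ≥ 1.
Base step (N = 1): A(1) = 7, and the closed form gives 7. They agree.
Suppose the result is true for N = j, so A(j) = 3^j(j + 2) - 2.
Then A(j+1) = A(j) + (3^j(2j + 7)) = (3^j(j + 2) - 2) + (3^j(2j + 7)).
Simplifying, A(j+1) = 3^(j + 1)j + 3^(j + 2) - 2 = 3^(j+1)((j+1) + 2) - 2,
which is the closed form with N = j+1.
Hence, by induction on N, the claim holds for every N ≥ 1.

A(N) = 3^N(N + 2) - 2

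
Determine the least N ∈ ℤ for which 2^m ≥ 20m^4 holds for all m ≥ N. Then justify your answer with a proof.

N = 23

At m = 22: 4194304 < 4685120, so the inequality fails and N ≥ 23. We prove 2^m ≥ 20m^4 for all m ≥ 23.
For the base case m = 23: 2^m = 8388608 and 20m^4 = 5596820, so 8388608 ≥ 5596820.
For the inductive step, assume it holds for an arbitrary j ≥ 23, so 2^j ≥ 20j^4.
Then 2^(j + 1) = 2·(2^j) ≥ 2·(20j^4).
Also, for j ≥ 23 we have 2·(20j^4) ≥ 20(j+1)^4, since 2 ≥ (1 + 1/j)^4 for all j ≥ 23.
Combining, 2^(j + 1) ≥ 20(j+1)^4.
This completes the induction.
Hence the smallest such N is 23.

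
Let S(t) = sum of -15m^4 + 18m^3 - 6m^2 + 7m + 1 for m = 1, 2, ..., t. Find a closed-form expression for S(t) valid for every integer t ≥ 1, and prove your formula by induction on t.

S(t) = -t(3t^4 + 3t^3 - 2t^2 - 5t - 4)

We claim S(t) = -t(3t^4 + 3t^3 - 2t^2 - 5t - 4) for all t ≥ 1.
Base step (t = 1): S(1) = 5, and the closed form gives 5. They agree.
Inductive step: assume the claim holds for t = m, so S(m) = m(-3m^4 - 3m^3 + 2m^2 + 5m + 4).
Then S(m+1) = S(m) + (-15m^4 - 42m^3 - 42m^2 - 11m + 5) = (m(-3m^4 - 3m^3 + 2m^2 + 5m + 4)) + (-15m^4 - 42m^3 - 42m^2 - 11m + 5).
Simplifying, S(m+1) = -(m + 1)(3m^4 + 15m^3 + 25m^2 + 12m - 5) = -(m+1)(3(m+1)^4 + 3(m+1)^3 - 2(m+1)^2 - 5(m+1) - 4),
which is the closed form with t = m+1.
By induction, the statement is established for all t ≥ 1.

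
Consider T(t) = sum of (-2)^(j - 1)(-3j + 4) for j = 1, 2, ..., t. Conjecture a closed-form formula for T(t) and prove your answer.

We claim T(t) = (-2)^t(t - 1) + 1 for all t ≥ 1.
Base case (t = 1): T(1) = 1, and the closed form gives 1. They agree.
Inductive step: suppose the statement holds for some j ≥ 1, so T(j) = (-2)^j(j - 1) + 1.
Then T(j+1) = T(j) + ((-2)^j(-3j + 1)) = ((-2)^j(j - 1) + 1) + ((-2)^j(-3j + 1)).
Simplifying, T(j+1) = (-2)^(j + 1)j + 1 = (-2)^(j+1)((j+1) - 1) + 1,
which is the closed form with t = j+1.
This completes the induction.

T(t) = (-2)^t(t - 1) + 1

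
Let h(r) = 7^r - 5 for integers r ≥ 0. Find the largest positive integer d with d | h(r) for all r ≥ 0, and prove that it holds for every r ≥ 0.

d = 2

Computing the first values: h(0) = -4 and h(1) = 2; gcd(-4, 2) = 2, so d ≤ 2.
We prove 2 | 7^r - 5 for all r ≥ 0 by induction on r.
Base step (r = 0): h(0) = -4 = 2·(-2), so 2 | h(0).
Inductive step: suppose the statement holds for some m ≥ 0, i.e. 2 | h(m). Then
h(m+1) = 7^(m+1) - 5 = 7·(7^m - 5) + 30 = 7·h(m) + 30. The first term is divisible by 2 by the inductive hypothesis, and 30 is divisible by 2. Hence 2 | h(m+1).
By induction, the statement is established for all r ≥ 0.
Therefore the largest such d is 2.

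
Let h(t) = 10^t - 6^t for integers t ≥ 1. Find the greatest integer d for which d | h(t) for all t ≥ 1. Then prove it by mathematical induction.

d = 4

Computing the first values: h(1) = 4 and h(2) = 64; gcd(4, 64) = 4, so d ≤ 4.
We prove 4 | 10^t - 6^t for all t ≥ 1 by induction on t.
Base step (t = 1): h(1) = 4 = 4·(1), so 4 | h(1).
For the inductive step, assume it holds for an arbitrary k ≥ 1, i.e. 4 | h(k). Then
10^{k+1} − 6^{k+1} = 10·10^k − 6·6^k = 10·(10^k − 6^k) + (4)·6^k. The first term is divisible by 4 by the inductive hypothesis, and the second term (4)·6^k is divisible by 4 since 4 | 4. Hence 4 | h(k+1).
By induction, the statement is established for all t ≥ 1.
Therefore the largest such d is 4.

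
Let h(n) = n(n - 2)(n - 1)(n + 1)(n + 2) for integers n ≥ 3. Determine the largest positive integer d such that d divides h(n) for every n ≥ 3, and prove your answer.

d = 120

Computing the first values: h(3) = 120 and h(4) = 720; gcd(120, 720) = 120, so d ≤ 120.
We prove 120 | n(n - 2)(n - 1)(n + 1)(n + 2) for all n ≥ 3 by induction on n.
Base step (n = 3): h(3) = 120 = 120·(1), so 120 | h(3).
Inductive step: suppose the statement holds for some i ≥ 3, i.e. 120 | h(i). Then
h(i+1) − h(i) = (i-1)·i·(i+1)·(i+2)·(i+3) − (i-2)·(i-1)·i·(i+1)·(i+2) = (i-1)·i·(i+1)·(i+2)·[(i+3) − (i-2)] = 5·(i-1)·i·(i+1)·(i+2). The product of 4 consecutive integers is divisible by (4)! = 24, so h(i+1) − h(i) is divisible by 5·24 = 120. By the inductive hypothesis 120 | h(i), hence 120 | h(i+1).
By induction, the statement is established for all n ≥ 3.
Therefore the largest such d is 120.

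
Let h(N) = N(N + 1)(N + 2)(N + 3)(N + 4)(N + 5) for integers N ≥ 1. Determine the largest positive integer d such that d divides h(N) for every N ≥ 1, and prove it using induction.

d = 720

Computing the first values: h(1) = 720 and h(2) = 5040; gcd(720, 5040) = 720, so d ≤ 720.
We prove 720 | N(N + 1)(N + 2)(N + 3)(N + 4)(N + 5) for all N ≥ 1 by induction on N.
For the base case N = 1: h(1) = 720 = 720·(1), so 720 | h(1).
For the inductive step, assume it holds for an arbitrary i ≥ 1, i.e. 720 | h(i). Then
h(i+1) − h(i) = (i+1)·(i+2)·(i+3)·(i+4)·(i+5)·(i+6) − i·(i+1)·(i+2)·(i+3)·(i+4)·(i+5) = (i+1)·(i+2)·(i+3)·(i+4)·(i+5)·[(i+6) − i] = 6·(i+1)·(i+2)·(i+3)·(i+4)·(i+5). The product of 5 consecutive integers is divisible by (5)! = 120, so h(i+1) − h(i) is divisible by 6·120 = 720. By the inductive hypothesis 720 | h(i), hence 720 | h(i+1).
Hence, by induction on N, the claim holds for every N ≥ 1.
Therefore the largest such d is 720.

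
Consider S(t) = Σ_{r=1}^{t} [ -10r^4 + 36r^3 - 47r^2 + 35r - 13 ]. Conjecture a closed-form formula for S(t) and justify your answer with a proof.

S(t) = -t(2t^4 - 4t^3 + t^2 - 3t + 3)

We claim S(t) = -t(2t^4 - 4t^3 + t^2 - 3t + 3) for all t ≥ 1.
When t = 1: S(1) = 1, and the closed form gives 1. They agree.
Inductive step: suppose the statement holds for some r ≥ 1, so S(r) = r(-2r^4 + 4r^3 - r^2 + 3r - 3).
Then S(r+1) = S(r) + (-10r^4 - 4r^3 + r^2 + 9r + 1) = (r(-2r^4 + 4r^3 - r^2 + 3r - 3)) + (-10r^4 - 4r^3 + r^2 + 9r + 1).
Simplifying, S(r+1) = -(r + 1)(2r^4 + 4r^3 + r^2 - 5r - 1) = -(r+1)(2(r+1)^4 - 4(r+1)^3 + (r+1)^2 - 3(r+1) + 3),
which is the closed form with t = r+1.
By induction, the statement is established for all t ≥ 1.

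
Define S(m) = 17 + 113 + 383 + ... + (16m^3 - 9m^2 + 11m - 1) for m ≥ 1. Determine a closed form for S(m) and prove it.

We claim S(m) = m(4m^3 + 5m^2 + 5m + 3) for all m ≥ 1.
Base case (m = 1): S(1) = 17, and the closed form gives 17. They agree.
Inductive step: suppose the statement holds for some p ≥ 1, so S(p) = p(4p^3 + 5p^2 + 5p + 3).
Then S(p+1) = S(p) + (16p^3 + 39p^2 + 41p + 17) = (p(4p^3 + 5p^2 + 5p + 3)) + (16p^3 + 39p^2 + 41p + 17).
Simplifying, S(p+1) = (p + 1)(4p^3 + 17p^2 + 27p + 17) = (p+1)(4(p+1)^3 + 5(p+1)^2 + 5(p+1) + 3),
which is the closed form with m = p+1.
By induction, the statement is established for all m ≥ 1.

S(m) = m(4m^3 + 5m^2 + 5m + 3)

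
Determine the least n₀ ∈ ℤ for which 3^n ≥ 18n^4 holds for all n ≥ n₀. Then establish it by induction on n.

At n = 11: 177147 < 263538, so the inequality fails and n₀ ≥ 12. We prove 3^n ≥ 18n^4 for all n ≥ 12.
When n = 12: 3^n = 531441 and 18n^4 = 373248, so 531441 ≥ 373248.
Inductive step: assume the claim holds for n = i, so 3^i ≥ 18i^4.
Then 3^(i + 1) = 3·(3^i) ≥ 3·(18i^4).
Also, for i ≥ 12 we have 3·(18i^4) ≥ 18(i+1)^4, since 3 ≥ (1 + 1/i)^4 for all i ≥ 12.
Combining, 3^(i + 1) ≥ 18(i+1)^4.
By the principle of mathematical induction, the result holds for all n ≥ 12.
Hence the smallest such n₀ is 12.

n₀ = 12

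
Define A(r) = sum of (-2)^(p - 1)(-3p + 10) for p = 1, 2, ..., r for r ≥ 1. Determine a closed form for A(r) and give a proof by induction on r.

We claim A(r) = (-2)^r(r - 3) + 3 for all r ≥ 1.
When r = 1: A(1) = 7, and the closed form gives 7. They agree.
Inductive step: assume the claim holds for r = p, so A(p) = (-2)^p(p - 3) + 3.
Then A(p+1) = A(p) + ((-2)^p(-3p + 7)) = ((-2)^p(p - 3) + 3) + ((-2)^p(-3p + 7)).
Simplifying, A(p+1) = (-2)^(p + 1)p + (-2)^(p + 2) + 3 = (-2)^(p+1)((p+1) - 3) + 3,
which is the closed form with r = p+1.
By the principle of mathematical induction, the result holds for all r ≥ 1.

A(r) = (-2)^r(r - 3) + 3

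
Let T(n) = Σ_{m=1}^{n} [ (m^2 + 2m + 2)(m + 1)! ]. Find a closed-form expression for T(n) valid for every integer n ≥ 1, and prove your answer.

T(n) = (n + 1)(n + 2)! - 2

We claim T(n) = (n + 1)(n + 2)! - 2 for all n ≥ 1.
Base case (n = 1): T(1) = 10, and the closed form gives 10. They agree.
For the inductive step, assume it holds for an arbitrary m ≥ 1, so T(m) = (m + 1)(m + 2)! - 2.
Then T(m+1) = T(m) + ((m^2 + 4m + 5)(m + 2)!) = ((m + 1)(m + 2)! - 2) + ((m^2 + 4m + 5)(m + 2)!).
Simplifying, T(m+1) = ((m+1) + 1)((m+1) + 2)! - 2,
which is the closed form with n = m+1.
By the principle of mathematical induction, the result holds for all n ≥ 1.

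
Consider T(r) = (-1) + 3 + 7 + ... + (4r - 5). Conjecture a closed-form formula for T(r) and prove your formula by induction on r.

T(r) = r(2r - 3)

We claim T(r) = r(2r - 3) for all r ≥ 1.
When r = 1: T(1) = -1, and the closed form gives -1. They agree.
For the inductive step, assume it holds for an arbitrary m ≥ 1, so T(m) = m(2m - 3).
Then T(m+1) = T(m) + (4m - 1) = (m(2m - 3)) + (4m - 1).
Simplifying, T(m+1) = (m + 1)(2m - 1) = (m+1)(2(m+1) - 3),
which is the closed form with r = m+1.
By the principle of mathematical induction, the result holds for all r ≥ 1.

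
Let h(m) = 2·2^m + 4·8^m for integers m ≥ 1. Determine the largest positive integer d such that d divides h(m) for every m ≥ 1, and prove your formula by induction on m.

d = 12

Computing the first values: h(1) = 36 and h(2) = 264; gcd(36, 264) = 12, so d ≤ 12.
We prove 12 | 2·2^m + 4·8^m for all m ≥ 1 by induction on m.
Base case (m = 1): h(1) = 36 = 12·(3), so 12 | h(1).
Inductive step: assume the claim holds for m = j, i.e. 12 | h(j). Then
h(j+1) − 8·h(j) = (2·2^(j+1) + 4·8^(j+1)) − 8·(2·2^j + 4·8^j) = (2)·2^j·(2 − 8) = (-12)·2^j. Since 12 | h(j) by the inductive hypothesis, 12 | 8·h(j); and 12 | -12 since -12 = 12·-1. Therefore 12 | h(j+1).
This completes the induction.
Therefore the largest such d is 12.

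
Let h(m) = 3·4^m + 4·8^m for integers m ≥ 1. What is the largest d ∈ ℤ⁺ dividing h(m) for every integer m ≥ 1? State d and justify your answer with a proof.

d = 4

Computing the first values: h(1) = 44 and h(2) = 304; gcd(44, 304) = 4, so d ≤ 4.
We prove 4 | 3·4^m + 4·8^m for all m ≥ 1 by induction on m.
Base case (m = 1): h(1) = 44 = 4·(11), so 4 | h(1).
Suppose the result is true for m = j, i.e. 4 | h(j). Then
h(j+1) − 8·h(j) = (3·4^(j+1) + 4·8^(j+1)) − 8·(3·4^j + 4·8^j) = (3)·4^j·(4 − 8) = (-12)·4^j. Since 4 | h(j) by the inductive hypothesis, 4 | 8·h(j); and 4 | -12 since -12 = 4·-3. Therefore 4 | h(j+1).
Hence, by induction on m, the claim holds for every m ≥ 1.
Therefore the largest such d is 4.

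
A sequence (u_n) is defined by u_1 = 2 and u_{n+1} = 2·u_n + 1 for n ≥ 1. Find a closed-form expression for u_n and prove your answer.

Computing the first terms: u_1 = 2, u_2 = 5, u_3 = 11. This suggests u_n = 3·2^(n - 1) - 1.
Base step (n = 1): the formula gives 2 = 2 = u_1.
Suppose the result is true for n = m, so u_m = 3·2^(m - 1) - 1.
Then u_{m+1} = 2·u_m + 1 = 2·(3·2^(m - 1) - 1) + 1 = 3·2^m - 1 = 3·2^((m+1) - 1) - 1,
which is the claimed formula at n = m+1.
By induction, the statement is established for all n ≥ 1.

u_n = 3·2^(n - 1) - 1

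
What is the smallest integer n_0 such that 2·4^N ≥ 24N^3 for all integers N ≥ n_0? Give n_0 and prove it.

n_0 = 6

At N = 5: 2048 < 3000, so the inequality fails and n_0 ≥ 6. We prove 2·4^N ≥ 24N^3 for all N ≥ 6.
For the base case N = 6: 2·4^N = 8192 and 24N^3 = 5184, so 8192 ≥ 5184.
Suppose the result is true for N = i, so 2·4^i ≥ 24i^3.
Then 2·4^(i + 1) = 4·(2·4^i) ≥ 4·(24i^3).
Also, for i ≥ 6 we have 4·(24i^3) ≥ 24(i+1)^3, since 4 ≥ (1 + 1/i)^3 for all i ≥ 6.
Combining, 2·4^(i + 1) ≥ 24(i+1)^3.
Hence, by induction on N, the claim holds for every N ≥ 6.
Hence the smallest such n_0 is 6.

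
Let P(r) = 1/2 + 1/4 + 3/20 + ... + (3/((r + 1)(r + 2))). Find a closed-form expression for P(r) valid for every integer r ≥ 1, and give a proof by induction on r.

We claim P(r) = 3r/(2(r + 2)) for all r ≥ 1.
For the base case r = 1: P(1) = 1/2, and the closed form gives 1/2. They agree.
For the inductive step, assume it holds for an arbitrary j ≥ 1, so P(j) = 3j/(2(j + 2)).
Then P(j+1) = P(j) + (3/((j + 2)(j + 3))) = (3j/(2(j + 2))) + (3/((j + 2)(j + 3))).
Simplifying, P(j+1) = 3(j + 1)/(2(j + 3)) = 3(j+1)/(2((j+1) + 2)),
which is the closed form with r = j+1.
By induction, the statement is established for all r ≥ 1.

P(r) = 3r/(2(r + 2))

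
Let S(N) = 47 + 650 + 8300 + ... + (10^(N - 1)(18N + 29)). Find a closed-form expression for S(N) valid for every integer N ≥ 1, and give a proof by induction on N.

We claim S(N) = 10^N(2N + 3) - 3 for all N ≥ 1.
When N = 1: S(1) = 47, and the closed form gives 47. They agree.
For the inductive step, assume it holds for an arbitrary m ≥ 1, so S(m) = 10^m(2m + 3) - 3.
Then S(m+1) = S(m) + (10^m(18m + 47)) = (10^m(2m + 3) - 3) + (10^m(18m + 47)).
Simplifying, S(m+1) = 20·10^m·m + 50·10^m - 3 = 10^(m+1)(2(m+1) + 3) - 3,
which is the closed form with N = m+1.
By the principle of mathematical induction, the result holds for all N ≥ 1.

S(N) = 10^N(2N + 3) - 3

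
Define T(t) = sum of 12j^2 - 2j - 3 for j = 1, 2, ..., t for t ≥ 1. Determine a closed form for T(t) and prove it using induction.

T(t) = t(4t^2 + 5t - 2)

We claim T(t) = t(4t^2 + 5t - 2) for all t ≥ 1.
For the base case t = 1: T(1) = 7, and the closed form gives 7. They agree.
Inductive step: assume the claim holds for t = j, so T(j) = j(4j^2 + 5j - 2).
Then T(j+1) = T(j) + (12j^2 + 22j + 7) = (j(4j^2 + 5j - 2)) + (12j^2 + 22j + 7).
Simplifying, T(j+1) = (j + 1)(4j^2 + 13j + 7) = (j+1)(4(j+1)^2 + 5(j+1) - 2),
which is the closed form with t = j+1.
By induction, the statement is established for all t ≥ 1.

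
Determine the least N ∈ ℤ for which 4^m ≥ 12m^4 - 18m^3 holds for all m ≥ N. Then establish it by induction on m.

At m = 7: 16384 < 22638, so the inequality fails and N ≥ 8. We prove 4^m ≥ 12m^4 - 18m^3 for all m ≥ 8.
Base case (m = 8): 4^m = 65536 and 12m^4 - 18m^3 = 39936, so 65536 ≥ 39936.
Inductive step: assume the claim holds for m = j, so 4^j ≥ 12j^4 - 18j^3.
Then 4^(j + 1) = 4·(4^j) ≥ 4·(12j^4 - 18j^3).
Also, for j ≥ 8 we have 4·(12j^4 - 18j^3) ≥ 12(j+1)^4 - 18(j+1)^3, since 4·(12j^4 - 18j^3) − (12(j+1)^4 - 18(j+1)^3) = 36j^4 - 102j^3 - 18j^2 + 6j + 6, which is nonnegative for all j ≥ 8.
Combining, 4^(j + 1) ≥ 12(j+1)^4 - 18(j+1)^3.
This completes the induction.
Hence the smallest such N is 8.

N = 8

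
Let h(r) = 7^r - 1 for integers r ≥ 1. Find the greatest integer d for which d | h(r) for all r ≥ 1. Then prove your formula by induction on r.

d = 6

Computing the first values: h(1) = 6 and h(2) = 48; gcd(6, 48) = 6, so d ≤ 6.
We prove 6 | 7^r - 1 for all r ≥ 1 by induction on r.
When r = 1: h(1) = 6 = 6·(1), so 6 | h(1).
Suppose the result is true for r = k, i.e. 6 | h(k). Then
7^{k+1} − 1^{k+1} = 7·7^k − 1·1^k = 7·(7^k − 1^k) + (6)·1^k. The first term is divisible by 6 by the inductive hypothesis, and the second term (6)·1^k is divisible by 6 since 6 | 6. Hence 6 | h(k+1).
By the principle of mathematical induction, the result holds for all r ≥ 1.
Therefore the largest such d is 6.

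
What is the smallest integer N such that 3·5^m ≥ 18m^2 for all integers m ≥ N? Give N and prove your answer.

At m = 1: 15 < 18, so the inequality fails and N ≥ 2. We prove 3·5^m ≥ 18m^2 for all m ≥ 2.
Base case (m = 2): 3·5^m = 75 and 18m^2 = 72, so 75 ≥ 72.
Suppose the result is true for m = k, so 3·5^k ≥ 18k^2.
Then 3·5^(k + 1) = 5·(3·5^k) ≥ 5·(18k^2).
Also, for k ≥ 2 we have 5·(18k^2) ≥ 18(k+1)^2, since 5 ≥ (1 + 1/k)^2 for all k ≥ 2.
Combining, 3·5^(k + 1) ≥ 18(k+1)^2.
By induction, the statement is established for all m ≥ 2.
Hence the smallest such N is 2.

N = 2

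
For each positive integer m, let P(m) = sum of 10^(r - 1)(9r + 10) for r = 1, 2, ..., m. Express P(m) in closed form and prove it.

P(m) = 10^m(m + 1) - 1

We claim P(m) = 10^m(m + 1) - 1 for all m ≥ 1.
For the base case m = 1: P(1) = 19, and the closed form gives 19. They agree.
Inductive step: suppose the statement holds for some r ≥ 1, so P(r) = 10^r(r + 1) - 1.
Then P(r+1) = P(r) + (10^r(9r + 19)) = (10^r(r + 1) - 1) + (10^r(9r + 19)).
Simplifying, P(r+1) = 10·10^r·r + 20·10^r - 1 = 10^(r+1)((r+1) + 1) - 1,
which is the closed form with m = r+1.
By the principle of mathematical induction, the result holds for all m ≥ 1.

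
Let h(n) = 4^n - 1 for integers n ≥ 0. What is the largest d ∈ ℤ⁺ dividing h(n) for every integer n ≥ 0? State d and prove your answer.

Computing the first values: h(0) = 0 and h(1) = 3; gcd(0, 3) = 3, so d ≤ 3.
We prove 3 | 4^n - 1 for all n ≥ 0 by induction on n.
Base step (n = 0): h(0) = 0 = 3·(0), so 3 | h(0).
Inductive step: assume the claim holds for n = p, i.e. 3 | h(p). Then
h(p+1) = 4^(p+1) - 1 = 4·(4^p - 1) + 3 = 4·h(p) + 3. The first term is divisible by 3 by the inductive hypothesis, and 3 is divisible by 3. Hence 3 | h(p+1).
By induction, the statement is established for all n ≥ 0.
Therefore the largest such d is 3.

d = 3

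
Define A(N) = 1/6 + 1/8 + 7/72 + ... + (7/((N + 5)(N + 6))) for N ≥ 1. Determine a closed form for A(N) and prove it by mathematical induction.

A(N) = 7N/(6(N + 6))

We claim A(N) = 7N/(6(N + 6)) for all N ≥ 1.
For the base case N = 1: A(1) = 1/6, and the closed form gives 1/6. They agree.
For the inductive step, assume it holds for an arbitrary m ≥ 1, so A(m) = 7m/(6(m + 6)).
Then A(m+1) = A(m) + (7/((m + 6)(m + 7))) = (7m/(6(m + 6))) + (7/((m + 6)(m + 7))).
Simplifying, A(m+1) = 7(m + 1)/(6(m + 7)) = 7(m+1)/(6((m+1) + 6)),
which is the closed form with N = m+1.
Hence, by induction on N, the claim holds for every N ≥ 1.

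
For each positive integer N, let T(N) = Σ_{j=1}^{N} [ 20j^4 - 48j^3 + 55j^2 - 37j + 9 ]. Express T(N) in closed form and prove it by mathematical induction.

T(N) = N(4N^4 - 2N^3 + N^2 - 3N - 1)

We claim T(N) = N(4N^4 - 2N^3 + N^2 - 3N - 1) for all N ≥ 1.
Base case (N = 1): T(1) = -1, and the closed form gives -1. They agree.
Inductive step: suppose the statement holds for some j ≥ 1, so T(j) = j(4j^4 - 2j^3 + j^2 - 3j - 1).
Then T(j+1) = T(j) + (20j^4 + 32j^3 + 31j^2 + 9j - 1) = (j(4j^4 - 2j^3 + j^2 - 3j - 1)) + (20j^4 + 32j^3 + 31j^2 + 9j - 1).
Simplifying, T(j+1) = (j + 1)(4j^4 + 14j^3 + 19j^2 + 9j - 1) = (j+1)(4(j+1)^4 - 2(j+1)^3 + (j+1)^2 - 3(j+1) - 1),
which is the closed form with N = j+1.
This completes the induction.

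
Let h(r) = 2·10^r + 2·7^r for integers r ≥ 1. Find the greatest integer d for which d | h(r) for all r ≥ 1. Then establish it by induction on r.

Computing the first values: h(1) = 34 and h(2) = 298; gcd(34, 298) = 2, so d ≤ 2.
We prove 2 | 2·10^r + 2·7^r for all r ≥ 1 by induction on r.
For the base case r = 1: h(1) = 34 = 2·(17), so 2 | h(1).
Inductive step: assume the claim holds for r = j, i.e. 2 | h(j). Then
h(j+1) − 10·h(j) = (2·10^(j+1) + 2·7^(j+1)) − 10·(2·10^j + 2·7^j) = (2)·7^j·(7 − 10) = (-6)·7^j. Since 2 | h(j) by the inductive hypothesis, 2 | 10·h(j); and 2 | -6 since -6 = 2·-3. Therefore 2 | h(j+1).
By the principle of mathematical induction, the result holds for all r ≥ 1.
Therefore the largest such d is 2.

d = 2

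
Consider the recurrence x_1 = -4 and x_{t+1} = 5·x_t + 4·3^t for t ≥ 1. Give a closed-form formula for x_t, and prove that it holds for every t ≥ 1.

Computing the first terms: x_1 = -4, x_2 = -8, x_3 = -4. This suggests x_t = -2·3^t + 2·5^(t - 1).
For the base case t = 1: the formula gives -4 = -4 = x_1.
Inductive step: assume the claim holds for t = i, so x_i = -2·3^i + 2·5^(i - 1).
Then x_{i+1} = 5·x_i + 4·3^i = 5·(-2·3^i + 2·5^(i - 1)) + 4·3^i = -2·3^(i + 1) + 2·5^i = -2·3^(i+1) + 2·5^((i+1) - 1),
which is the claimed formula at t = i+1.
By the principle of mathematical induction, the result holds for all t ≥ 1.

x_t = -2·3^t + 2·5^(t - 1)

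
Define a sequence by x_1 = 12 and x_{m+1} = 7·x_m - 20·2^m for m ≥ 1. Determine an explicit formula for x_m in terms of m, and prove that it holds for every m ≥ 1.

x_m = 2^(m + 2) + 4·7^(m - 1)

Computing the first terms: x_1 = 12, x_2 = 44, x_3 = 228. This suggests x_m = 2^(m + 2) + 4·7^(m - 1).
For the base case m = 1: the formula gives 12 = 12 = x_1.
Inductive step: assume the claim holds for m = r, so x_r = 2^(r + 2) + 4·7^(r - 1).
Then x_{r+1} = 7·x_r - 20·2^r = 7·(2^(r + 2) + 4·7^(r - 1)) - 20·2^r = 2^(r + 3) + 4·7^r = 2^((r+1) + 2) + 4·7^((r+1) - 1),
which is the claimed formula at m = r+1.
This completes the induction.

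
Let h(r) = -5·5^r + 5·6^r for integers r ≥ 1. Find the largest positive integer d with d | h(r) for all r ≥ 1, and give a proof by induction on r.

Computing the first values: h(1) = 5 and h(2) = 55; gcd(5, 55) = 5, so d ≤ 5.
We prove 5 | -5·5^r + 5·6^r for all r ≥ 1 by induction on r.
When r = 1: h(1) = 5 = 5·(1), so 5 | h(1).
For the inductive step, assume it holds for an arbitrary k ≥ 1, i.e. 5 | h(k). Then
h(k+1) − 6·h(k) = (-5·5^(k+1) + 5·6^(k+1)) − 6·(-5·5^k + 5·6^k) = (-5)·5^k·(5 − 6) = (5)·5^k. Since 5 | h(k) by the inductive hypothesis, 5 | 6·h(k); and 5 | 5 since 5 = 5·1. Therefore 5 | h(k+1).
Hence, by induction on r, the claim holds for every r ≥ 1.
Therefore the largest such d is 5.

d = 5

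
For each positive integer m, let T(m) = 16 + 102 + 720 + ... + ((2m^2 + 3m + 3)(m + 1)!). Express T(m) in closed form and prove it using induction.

T(m) = (2m + 1)(m + 2)! - 2

We claim T(m) = (2m + 1)(m + 2)! - 2 for all m ≥ 1.
For the base case m = 1: T(1) = 16, and the closed form gives 16. They agree.
Suppose the result is true for m = r, so T(r) = (2r + 1)(r + 2)! - 2.
Then T(r+1) = T(r) + ((2r^2 + 7r + 8)(r + 2)!) = ((2r + 1)(r + 2)! - 2) + ((2r^2 + 7r + 8)(r + 2)!).
Simplifying, T(r+1) = (2(r+1) + 1)((r+1) + 2)! - 2,
which is the closed form with m = r+1.
This completes the induction.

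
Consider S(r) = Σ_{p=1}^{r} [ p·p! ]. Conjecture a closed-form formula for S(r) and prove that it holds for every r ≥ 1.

We claim S(r) = (r + 1)r! - 1 for all r ≥ 1.
Base case (r = 1): S(1) = 1, and the closed form gives 1. They agree.
Suppose the result is true for r = p, so S(p) = (p + 1)p! - 1.
Then S(p+1) = S(p) + ((p + 1)(p + 1)!) = ((p + 1)p! - 1) + ((p + 1)(p + 1)!).
Simplifying, S(p+1) = ((p+1) + 1)(p+1)! - 1,
which is the closed form with r = p+1.
By induction, the statement is established for all r ≥ 1.

S(r) = (r + 1)r! - 1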